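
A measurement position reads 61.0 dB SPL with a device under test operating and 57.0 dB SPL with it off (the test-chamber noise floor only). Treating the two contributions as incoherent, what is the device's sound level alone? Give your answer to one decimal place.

58.8 dB SPL

Remove the background by subtracting linear intensities:
L_src = 10·log₁₀(10^(61.0/10) − 10^(57.0/10)) = 10·log₁₀(757700) = 58.8 dB SPL.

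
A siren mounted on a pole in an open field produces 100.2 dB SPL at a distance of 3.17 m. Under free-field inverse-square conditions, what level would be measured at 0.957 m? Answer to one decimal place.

For a point source in a free field, ΔL = −20·log₁₀(d₂/d₁).
ΔL = −20·log₁₀(0.957/3.17) = 10.40 dB, so L₂ = 100.2 + (10.40) = 110.6 dB SPL.

110.6 dB SPL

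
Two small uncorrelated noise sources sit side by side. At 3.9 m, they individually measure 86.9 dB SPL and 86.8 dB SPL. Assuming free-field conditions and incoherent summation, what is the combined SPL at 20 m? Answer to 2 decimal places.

Combined at 3.9 m: 10·log₁₀(10^(86.9/10)+10^(86.8/10)) = 89.861 dB SPL.
Then apply −20·log₁₀(20/3.9) = -14.199 dB → 75.66 dB SPL.

75.66 dB SPL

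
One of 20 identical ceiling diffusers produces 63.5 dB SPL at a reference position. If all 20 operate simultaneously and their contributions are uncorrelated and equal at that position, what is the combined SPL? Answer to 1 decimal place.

20 equal incoherent sources raise the level by 10·log₁₀(20) = 13.01 dB.
L_total = 63.5 + 13.01 = 76.5 dB SPL.

76.5 dB SPL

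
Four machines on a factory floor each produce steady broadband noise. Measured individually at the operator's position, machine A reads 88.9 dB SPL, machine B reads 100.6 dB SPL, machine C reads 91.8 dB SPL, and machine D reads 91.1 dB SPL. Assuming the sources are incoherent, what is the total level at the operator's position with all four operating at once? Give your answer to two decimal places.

Add the sources as powers (linear), then convert back to dB:
L_total = 10·log₁₀(10^(88.9/10) + 10^(100.6/10) + 10^(91.8/10) + 10^(91.1/10)) = 10·log₁₀(15060000000) = 101.78 dB SPL.

101.78 dB SPL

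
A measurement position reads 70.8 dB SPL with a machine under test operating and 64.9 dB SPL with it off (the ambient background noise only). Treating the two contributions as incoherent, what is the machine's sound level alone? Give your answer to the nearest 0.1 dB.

69.5 dB SPL

Subtract intensities: L_src = 10·log₁₀(10^(L_total/10) − 10^(L_bg/10)).
L_src = 10·log₁₀(10^(70.8/10) − 10^(64.9/10)) = 10·log₁₀(8932000) = 69.5 dB SPL.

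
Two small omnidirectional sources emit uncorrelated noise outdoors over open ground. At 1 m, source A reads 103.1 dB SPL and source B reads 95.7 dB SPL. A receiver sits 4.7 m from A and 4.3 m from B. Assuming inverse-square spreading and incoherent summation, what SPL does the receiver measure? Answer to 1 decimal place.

At the listener: L_A = 103.1 − 20·log₁₀(4.7) = 89.66 dB; L_B = 95.7 − 20·log₁₀(4.3) = 83.03 dB.
Combined: 10·log₁₀(10^(89.66/10)+10^(83.03/10)) = 90.5 dB SPL.

90.5 dB SPL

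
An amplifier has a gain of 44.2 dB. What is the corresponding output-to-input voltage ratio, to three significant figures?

162

Voltage ratio = 10^(dB/20).
10^(44.2/20) = 10^(2.210) = 162.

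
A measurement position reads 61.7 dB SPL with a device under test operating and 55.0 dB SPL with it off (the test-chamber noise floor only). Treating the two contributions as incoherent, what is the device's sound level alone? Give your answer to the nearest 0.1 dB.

60.7 dB SPL

Remove the background by subtracting linear intensities:
L_src = 10·log₁₀(10^(61.7/10) − 10^(55.0/10)) = 10·log₁₀(1163000) = 60.7 dB SPL.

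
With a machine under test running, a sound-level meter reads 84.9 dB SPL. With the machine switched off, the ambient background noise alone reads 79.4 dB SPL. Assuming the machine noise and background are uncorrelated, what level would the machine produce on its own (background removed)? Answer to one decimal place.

83.5 dB SPL

Subtract intensities: L_src = 10·log₁₀(10^(L_total/10) − 10^(L_bg/10)).
L_src = 10·log₁₀(10^(84.9/10) − 10^(79.4/10)) = 10·log₁₀(221900000) = 83.5 dB SPL.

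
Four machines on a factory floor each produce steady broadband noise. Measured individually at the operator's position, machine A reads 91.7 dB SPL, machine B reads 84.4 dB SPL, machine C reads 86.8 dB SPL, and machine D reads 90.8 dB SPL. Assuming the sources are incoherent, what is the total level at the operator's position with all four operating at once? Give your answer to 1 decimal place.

Incoherent sources sum as intensities:
L_total = 10·log₁₀(10^(91.7/10) + 10^(84.4/10) + 10^(86.8/10) + 10^(90.8/10)) = 10·log₁₀(3435000000) = 95.4 dB SPL.

95.4 dB SPL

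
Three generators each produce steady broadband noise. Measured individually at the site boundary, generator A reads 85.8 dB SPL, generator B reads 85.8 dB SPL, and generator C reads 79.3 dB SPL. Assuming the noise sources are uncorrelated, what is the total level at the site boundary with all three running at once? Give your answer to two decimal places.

Add the sources as powers (linear), then convert back to dB:
L_total = 10·log₁₀(10^(85.8/10) + 10^(85.8/10) + 10^(79.3/10)) = 10·log₁₀(845500000) = 89.27 dB SPL.

89.27 dB SPL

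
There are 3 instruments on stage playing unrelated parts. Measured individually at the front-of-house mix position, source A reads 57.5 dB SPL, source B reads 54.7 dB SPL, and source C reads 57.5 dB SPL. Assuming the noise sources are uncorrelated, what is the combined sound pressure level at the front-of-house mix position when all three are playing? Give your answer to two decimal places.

61.52 dB SPL

Uncorrelated sources add in intensity (power), not in dB.
L_total = 10·log₁₀(10^(57.5/10) + 10^(54.7/10) + 10^(57.5/10)) = 10·log₁₀(1420000) = 61.52 dB SPL.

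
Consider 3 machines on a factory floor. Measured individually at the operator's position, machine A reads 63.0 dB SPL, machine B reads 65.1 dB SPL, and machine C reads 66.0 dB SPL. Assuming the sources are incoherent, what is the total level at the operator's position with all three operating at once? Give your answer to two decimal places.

Incoherent sources sum as intensities:
L_total = 10·log₁₀(10^(63.0/10) + 10^(65.1/10) + 10^(66.0/10)) = 10·log₁₀(9212000) = 69.64 dB SPL.

69.64 dB SPL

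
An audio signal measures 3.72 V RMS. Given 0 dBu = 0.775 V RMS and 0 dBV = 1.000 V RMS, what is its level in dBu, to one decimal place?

+13.6 dBu

dBu = 20·log₁₀(V / 0.775 V).
20·log₁₀(3.72/0.775) = +13.6 dBu.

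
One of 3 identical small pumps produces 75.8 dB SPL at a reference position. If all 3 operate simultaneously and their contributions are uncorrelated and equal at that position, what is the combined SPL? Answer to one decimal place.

3 equal incoherent sources raise the level by 10·log₁₀(3) = 4.77 dB.
L_total = 75.8 + 4.77 = 80.6 dB SPL.

80.6 dB SPL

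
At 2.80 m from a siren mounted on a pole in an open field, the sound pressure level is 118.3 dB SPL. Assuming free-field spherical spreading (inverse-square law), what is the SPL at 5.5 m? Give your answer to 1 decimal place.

For a point source in a free field, ΔL = −20·log₁₀(d₂/d₁).
ΔL = −20·log₁₀(5.5/2.80) = -5.86 dB, so L₂ = 118.3 + (-5.86) = 112.4 dB SPL.

112.4 dB SPL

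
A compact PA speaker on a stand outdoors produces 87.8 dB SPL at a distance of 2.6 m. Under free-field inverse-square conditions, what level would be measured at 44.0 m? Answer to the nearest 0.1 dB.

Free-field point source: level drops by 20·log₁₀ of the distance ratio.
ΔL = −20·log₁₀(44.0/2.6) = -24.57 dB, so L₂ = 87.8 + (-24.57) = 63.2 dB SPL.

63.2 dB SPL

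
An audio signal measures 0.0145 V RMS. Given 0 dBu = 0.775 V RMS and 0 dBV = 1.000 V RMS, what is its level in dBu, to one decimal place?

dBu = 20·log₁₀(V / 0.775 V).
20·log₁₀(0.0145/0.775) = -34.6 dBu.

-34.6 dBu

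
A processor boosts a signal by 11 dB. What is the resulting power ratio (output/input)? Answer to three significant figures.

12.6

Power ratio = 10^(dB/10).
10^(11/10) = 10^(1.100) = 12.6.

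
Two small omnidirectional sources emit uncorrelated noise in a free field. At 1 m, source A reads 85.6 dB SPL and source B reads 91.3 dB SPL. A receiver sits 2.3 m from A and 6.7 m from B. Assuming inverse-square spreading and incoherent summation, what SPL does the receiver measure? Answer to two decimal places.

At the listener: L_A = 85.6 − 20·log₁₀(2.3) = 78.365 dB; L_B = 91.3 − 20·log₁₀(6.7) = 74.779 dB.
Combined: 10·log₁₀(10^(78.365/10)+10^(74.779/10)) = 79.94 dB SPL.

79.94 dB SPL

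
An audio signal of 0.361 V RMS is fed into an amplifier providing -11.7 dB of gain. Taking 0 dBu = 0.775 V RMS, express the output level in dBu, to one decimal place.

-18.3 dBu

Input level: 20·log₁₀(0.361/0.775) = -6.64 dBu.
Output: -6.64 − 11.7 = -18.3 dBu.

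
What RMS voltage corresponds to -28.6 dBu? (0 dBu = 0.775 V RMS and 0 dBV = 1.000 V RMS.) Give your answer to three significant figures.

0.0288 V

V = 0.775 V × 10^(-28.6/20).
= 0.775 × 0.03715 = 0.0288 V.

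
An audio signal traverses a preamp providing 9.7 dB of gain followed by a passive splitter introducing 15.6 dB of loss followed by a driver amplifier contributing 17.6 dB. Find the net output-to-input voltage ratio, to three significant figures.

Net gain = 9.7 + (−15.6) + 17.6 = 11.7 dB.
Voltage ratio = 10^(11.7/20) = 3.85.

3.85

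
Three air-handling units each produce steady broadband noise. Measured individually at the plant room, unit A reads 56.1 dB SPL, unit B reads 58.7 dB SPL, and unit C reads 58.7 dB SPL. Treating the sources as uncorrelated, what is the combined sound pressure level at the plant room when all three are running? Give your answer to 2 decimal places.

62.76 dB SPL

Incoherent sources sum as intensities:
L_total = 10·log₁₀(10^(56.1/10) + 10^(58.7/10) + 10^(58.7/10)) = 10·log₁₀(1890000) = 62.76 dB SPL.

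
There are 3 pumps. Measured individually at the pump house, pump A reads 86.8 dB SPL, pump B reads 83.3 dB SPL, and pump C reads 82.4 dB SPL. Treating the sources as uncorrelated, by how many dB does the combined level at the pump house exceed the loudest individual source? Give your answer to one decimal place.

Add the sources as powers (linear), then convert back to dB:
L_total = 10·log₁₀(10^(86.8/10) + 10^(83.3/10) + 10^(82.4/10)) = 89.38 dB SPL.
Excess over the loudest (86.8 dB): 89.38 − 86.8 = 2.6 dB.

2.6 dB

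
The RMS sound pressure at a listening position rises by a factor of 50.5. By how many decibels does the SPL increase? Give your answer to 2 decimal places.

Sound pressure is an amplitude quantity: ΔL = 20·log₁₀(p₂/p₁).
20·log₁₀(50.5) = 34.07 dB.

34.07 dB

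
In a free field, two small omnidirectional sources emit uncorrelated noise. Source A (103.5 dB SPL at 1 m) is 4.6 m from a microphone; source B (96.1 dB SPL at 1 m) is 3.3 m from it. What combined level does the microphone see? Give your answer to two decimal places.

91.56 dB SPL

At the listener: L_A = 103.5 − 20·log₁₀(4.6) = 90.245 dB; L_B = 96.1 − 20·log₁₀(3.3) = 85.730 dB.
Combined: 10·log₁₀(10^(90.245/10)+10^(85.730/10)) = 91.56 dB SPL.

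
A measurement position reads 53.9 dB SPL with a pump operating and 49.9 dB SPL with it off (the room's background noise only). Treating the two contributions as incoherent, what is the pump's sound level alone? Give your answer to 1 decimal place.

51.7 dB SPL

Subtract intensities: L_src = 10·log₁₀(10^(L_total/10) − 10^(L_bg/10)).
L_src = 10·log₁₀(10^(53.9/10) − 10^(49.9/10)) = 10·log₁₀(147700) = 51.7 dB SPL.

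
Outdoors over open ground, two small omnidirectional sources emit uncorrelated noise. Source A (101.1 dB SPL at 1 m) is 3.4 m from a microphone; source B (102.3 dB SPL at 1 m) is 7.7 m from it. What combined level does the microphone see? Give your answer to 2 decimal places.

91.46 dB SPL

At the listener: L_A = 101.1 − 20·log₁₀(3.4) = 90.470 dB; L_B = 102.3 − 20·log₁₀(7.7) = 84.570 dB.
Combined: 10·log₁₀(10^(90.470/10)+10^(84.570/10)) = 91.46 dB SPL.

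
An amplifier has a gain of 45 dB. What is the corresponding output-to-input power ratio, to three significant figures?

Power ratio = 10^(dB/10).
10^(45/10) = 10^(4.500) = 31600.

31600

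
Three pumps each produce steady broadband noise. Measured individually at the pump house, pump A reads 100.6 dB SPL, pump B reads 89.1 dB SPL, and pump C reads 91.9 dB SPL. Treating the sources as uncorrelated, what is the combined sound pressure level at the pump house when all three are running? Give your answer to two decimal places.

Uncorrelated sources add in intensity (power), not in dB.
L_total = 10·log₁₀(10^(100.6/10) + 10^(89.1/10) + 10^(91.9/10)) = 10·log₁₀(13843000000) = 101.41 dB SPL.

101.41 dB SPL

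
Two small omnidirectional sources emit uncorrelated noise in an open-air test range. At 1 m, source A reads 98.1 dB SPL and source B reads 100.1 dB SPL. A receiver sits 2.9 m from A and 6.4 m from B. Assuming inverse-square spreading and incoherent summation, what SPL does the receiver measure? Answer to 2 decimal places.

At the listener: L_A = 98.1 − 20·log₁₀(2.9) = 88.852 dB; L_B = 100.1 − 20·log₁₀(6.4) = 83.976 dB.
Combined: 10·log₁₀(10^(88.852/10)+10^(83.976/10)) = 90.08 dB SPL.

90.08 dB SPL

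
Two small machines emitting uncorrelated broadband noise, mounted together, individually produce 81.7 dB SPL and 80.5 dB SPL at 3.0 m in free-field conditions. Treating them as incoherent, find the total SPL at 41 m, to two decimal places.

61.44 dB SPL

Combined at 3.0 m: 10·log₁₀(10^(81.7/10)+10^(80.5/10)) = 84.152 dB SPL.
Then apply −20·log₁₀(41/3.0) = -22.713 dB → 61.44 dB SPL.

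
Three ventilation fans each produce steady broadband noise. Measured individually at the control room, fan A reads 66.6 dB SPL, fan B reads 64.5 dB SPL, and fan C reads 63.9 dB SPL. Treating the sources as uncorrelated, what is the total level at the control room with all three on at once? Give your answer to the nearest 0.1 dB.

Incoherent sources sum as intensities:
L_total = 10·log₁₀(10^(66.6/10) + 10^(64.5/10) + 10^(63.9/10)) = 10·log₁₀(9844000) = 69.9 dB SPL.

69.9 dB SPL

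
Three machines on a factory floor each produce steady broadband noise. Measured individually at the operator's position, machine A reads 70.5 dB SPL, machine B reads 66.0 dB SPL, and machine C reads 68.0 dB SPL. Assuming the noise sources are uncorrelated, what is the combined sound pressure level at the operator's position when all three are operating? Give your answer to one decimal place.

73.3 dB SPL

Add the sources as powers (linear), then convert back to dB:
L_total = 10·log₁₀(10^(70.5/10) + 10^(66.0/10) + 10^(68.0/10)) = 10·log₁₀(21510000) = 73.3 dB SPL.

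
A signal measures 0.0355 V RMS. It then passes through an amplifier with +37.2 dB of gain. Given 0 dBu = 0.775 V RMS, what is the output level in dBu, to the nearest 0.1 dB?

+10.4 dBu

Input level: 20·log₁₀(0.0355/0.775) = -26.78 dBu.
Output: -26.78 + 37.2 = +10.4 dBu.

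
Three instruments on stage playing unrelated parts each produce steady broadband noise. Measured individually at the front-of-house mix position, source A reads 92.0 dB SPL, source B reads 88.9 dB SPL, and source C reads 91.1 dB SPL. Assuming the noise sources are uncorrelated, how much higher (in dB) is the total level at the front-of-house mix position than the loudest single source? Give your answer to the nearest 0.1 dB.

Uncorrelated sources add in intensity (power), not in dB.
L_total = 10·log₁₀(10^(92.0/10) + 10^(88.9/10) + 10^(91.1/10)) = 95.62 dB SPL.
Excess over the loudest (92.0 dB): 95.62 − 92.0 = 3.6 dB.

3.6 dB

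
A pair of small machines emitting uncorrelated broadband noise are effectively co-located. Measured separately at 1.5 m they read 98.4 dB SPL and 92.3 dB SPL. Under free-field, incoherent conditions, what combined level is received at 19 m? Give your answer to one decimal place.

Combined at 1.5 m: 10·log₁₀(10^(98.4/10)+10^(92.3/10)) = 99.35 dB SPL.
Then apply −20·log₁₀(19/1.5) = -22.05 dB → 77.3 dB SPL.

77.3 dB SPL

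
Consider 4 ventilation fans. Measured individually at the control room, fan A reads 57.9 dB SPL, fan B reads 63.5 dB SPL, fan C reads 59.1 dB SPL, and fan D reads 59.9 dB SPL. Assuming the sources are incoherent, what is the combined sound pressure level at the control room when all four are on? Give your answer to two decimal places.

66.67 dB SPL

Uncorrelated sources add in intensity (power), not in dB.
L_total = 10·log₁₀(10^(57.9/10) + 10^(63.5/10) + 10^(59.1/10) + 10^(59.9/10)) = 10·log₁₀(4645000) = 66.67 dB SPL.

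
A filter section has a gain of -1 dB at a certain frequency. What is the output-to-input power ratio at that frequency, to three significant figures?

Power ratio = 10^(dB/10).
10^(-1/10) = 10^(-0.1000) = 0.794.

0.794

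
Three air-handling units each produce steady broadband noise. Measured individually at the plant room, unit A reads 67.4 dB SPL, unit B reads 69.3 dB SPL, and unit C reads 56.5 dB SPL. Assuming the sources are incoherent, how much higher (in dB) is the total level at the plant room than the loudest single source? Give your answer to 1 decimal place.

2.3 dB

Add the sources as powers (linear), then convert back to dB:
L_total = 10·log₁₀(10^(67.4/10) + 10^(69.3/10) + 10^(56.5/10)) = 71.60 dB SPL.
Excess over the loudest (69.3 dB): 71.60 − 69.3 = 2.3 dB.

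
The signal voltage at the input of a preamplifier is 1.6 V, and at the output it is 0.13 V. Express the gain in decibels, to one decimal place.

-21.8 dB

Voltage ratio → dB uses the 20·log₁₀ form:
20·log₁₀(0.13/1.6) = 20·log₁₀(0.08125) = -21.8 dB.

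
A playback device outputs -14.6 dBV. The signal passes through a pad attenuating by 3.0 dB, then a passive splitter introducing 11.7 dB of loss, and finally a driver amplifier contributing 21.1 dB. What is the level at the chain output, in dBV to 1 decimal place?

-8.2 dBV

Cascaded gains and losses add directly in dB.
-14.6 − 3.0 − 11.7 + 21.1 = -8.2 dBV.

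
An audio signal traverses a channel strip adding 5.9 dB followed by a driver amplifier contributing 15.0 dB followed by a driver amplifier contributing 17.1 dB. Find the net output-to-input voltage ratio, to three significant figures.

Net gain = 5.9 + 15.0 + 17.1 = 38.0 dB.
Voltage ratio = 10^(38.0/20) = 79.4.

79.4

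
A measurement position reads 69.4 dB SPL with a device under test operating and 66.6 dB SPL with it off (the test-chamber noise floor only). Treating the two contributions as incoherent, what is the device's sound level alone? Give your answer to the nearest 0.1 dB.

Remove the background by subtracting linear intensities:
L_src = 10·log₁₀(10^(69.4/10) − 10^(66.6/10)) = 10·log₁₀(4139000) = 66.2 dB SPL.

66.2 dB SPL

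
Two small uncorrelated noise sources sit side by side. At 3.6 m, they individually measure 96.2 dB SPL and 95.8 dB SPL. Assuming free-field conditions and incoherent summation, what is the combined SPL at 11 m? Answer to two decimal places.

89.31 dB SPL

Combined at 3.6 m: 10·log₁₀(10^(96.2/10)+10^(95.8/10)) = 99.015 dB SPL.
Then apply −20·log₁₀(11/3.6) = -9.702 dB → 89.31 dB SPL.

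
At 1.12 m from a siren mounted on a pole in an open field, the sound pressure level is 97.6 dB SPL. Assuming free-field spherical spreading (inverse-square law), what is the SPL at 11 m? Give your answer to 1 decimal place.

Inverse-square spreading gives ΔL = −20·log₁₀(d₂/d₁).
ΔL = −20·log₁₀(11/1.12) = -19.84 dB, so L₂ = 97.6 + (-19.84) = 77.8 dB SPL.

77.8 dB SPL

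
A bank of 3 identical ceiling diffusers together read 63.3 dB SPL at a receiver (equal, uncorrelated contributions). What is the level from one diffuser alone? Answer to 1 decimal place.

58.5 dB SPL

3 equal incoherent sources add 10·log₁₀(3) = 4.77 dB over one source.
L_one = 63.3 − 4.77 = 58.5 dB SPL.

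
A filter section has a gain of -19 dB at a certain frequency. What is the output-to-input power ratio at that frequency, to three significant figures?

Power ratio = 10^(dB/10).
10^(-19/10) = 10^(-1.900) = 0.0126.

0.0126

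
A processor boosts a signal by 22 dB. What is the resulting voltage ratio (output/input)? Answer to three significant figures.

Voltage ratio = 10^(dB/20).
10^(22/20) = 10^(1.100) = 12.6.

12.6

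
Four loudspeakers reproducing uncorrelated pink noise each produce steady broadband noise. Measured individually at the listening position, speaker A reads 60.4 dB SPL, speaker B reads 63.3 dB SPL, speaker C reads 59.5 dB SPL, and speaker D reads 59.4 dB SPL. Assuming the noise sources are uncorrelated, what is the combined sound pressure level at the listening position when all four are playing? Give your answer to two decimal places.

66.99 dB SPL

Incoherent sources sum as intensities:
L_total = 10·log₁₀(10^(60.4/10) + 10^(63.3/10) + 10^(59.5/10) + 10^(59.4/10)) = 10·log₁₀(4997000) = 66.99 dB SPL.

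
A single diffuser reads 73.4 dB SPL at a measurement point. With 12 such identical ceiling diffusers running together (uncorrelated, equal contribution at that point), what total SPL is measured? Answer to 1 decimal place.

12 equal incoherent sources raise the level by 10·log₁₀(12) = 10.79 dB.
L_total = 73.4 + 10.79 = 84.2 dB SPL.

84.2 dB SPL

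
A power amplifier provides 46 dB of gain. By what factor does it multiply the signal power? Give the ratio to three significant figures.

39800

Power ratio = 10^(dB/10).
10^(46/10) = 10^(4.600) = 39800.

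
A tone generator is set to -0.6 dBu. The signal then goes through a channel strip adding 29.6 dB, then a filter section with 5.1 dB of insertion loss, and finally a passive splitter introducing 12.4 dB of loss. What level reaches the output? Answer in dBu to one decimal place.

+11.5 dBu

In dB, series stages simply add:
-0.6 + 29.6 − 5.1 − 12.4 = +11.5 dBu.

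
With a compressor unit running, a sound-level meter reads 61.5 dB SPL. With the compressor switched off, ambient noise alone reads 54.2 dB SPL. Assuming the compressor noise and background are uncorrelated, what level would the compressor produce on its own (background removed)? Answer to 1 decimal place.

60.6 dB SPL

Background correction is a power subtraction:
L_src = 10·log₁₀(10^(61.5/10) − 10^(54.2/10)) = 10·log₁₀(1150000) = 60.6 dB SPL.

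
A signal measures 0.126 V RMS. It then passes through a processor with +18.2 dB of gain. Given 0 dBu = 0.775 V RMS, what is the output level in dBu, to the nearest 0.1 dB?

+2.4 dBu

Input level: 20·log₁₀(0.126/0.775) = -15.78 dBu.
Output: -15.78 + 18.2 = +2.4 dBu.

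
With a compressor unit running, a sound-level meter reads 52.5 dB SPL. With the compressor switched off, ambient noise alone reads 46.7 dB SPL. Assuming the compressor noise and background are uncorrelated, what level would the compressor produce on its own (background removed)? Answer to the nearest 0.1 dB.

Subtract intensities: L_src = 10·log₁₀(10^(L_total/10) − 10^(L_bg/10)).
L_src = 10·log₁₀(10^(52.5/10) − 10^(46.7/10)) = 10·log₁₀(131100) = 51.2 dB SPL.

51.2 dB SPL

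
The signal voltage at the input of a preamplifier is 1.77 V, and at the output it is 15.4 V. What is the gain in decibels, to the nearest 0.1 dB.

18.8 dB

Voltage is an amplitude quantity, so gain = 20·log₁₀(V_out/V_in).
20·log₁₀(15.4/1.77) = 20·log₁₀(8.701) = 18.8 dB.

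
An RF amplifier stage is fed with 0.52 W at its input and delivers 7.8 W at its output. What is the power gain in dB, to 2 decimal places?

Power ratio → dB uses the 10·log₁₀ form:
10·log₁₀(7.8/0.52) = 10·log₁₀(15.00) = 11.76 dB.

11.76 dB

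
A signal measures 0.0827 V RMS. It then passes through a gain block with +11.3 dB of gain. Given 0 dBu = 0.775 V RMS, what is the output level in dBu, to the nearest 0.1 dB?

Input level: 20·log₁₀(0.0827/0.775) = -19.44 dBu.
Output: -19.44 + 11.3 = -8.1 dBu.

-8.1 dBu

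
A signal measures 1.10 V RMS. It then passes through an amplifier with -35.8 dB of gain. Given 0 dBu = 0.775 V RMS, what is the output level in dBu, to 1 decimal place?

-32.8 dBu

Input level: 20·log₁₀(1.10/0.775) = 3.04 dBu.
Output: 3.04 − 35.8 = -32.8 dBu.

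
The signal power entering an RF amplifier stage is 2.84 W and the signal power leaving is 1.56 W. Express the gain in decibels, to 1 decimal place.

-2.6 dB

For a power ratio, dB = 10·log₁₀(P₂/P₁).
10·log₁₀(1.56/2.84) = 10·log₁₀(0.5493) = -2.6 dB.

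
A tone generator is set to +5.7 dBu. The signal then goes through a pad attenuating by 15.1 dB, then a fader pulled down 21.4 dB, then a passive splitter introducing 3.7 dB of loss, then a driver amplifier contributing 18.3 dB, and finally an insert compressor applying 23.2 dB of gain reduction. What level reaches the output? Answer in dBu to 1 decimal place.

Cascaded gains and losses add directly in dB.
+5.7 − 15.1 − 21.4 − 3.7 + 18.3 − 23.2 = -39.4 dBu.

-39.4 dBu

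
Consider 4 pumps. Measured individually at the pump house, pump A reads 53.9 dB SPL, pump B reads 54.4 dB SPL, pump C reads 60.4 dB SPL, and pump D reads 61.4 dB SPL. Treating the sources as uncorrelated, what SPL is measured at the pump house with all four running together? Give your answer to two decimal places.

Add the sources as powers (linear), then convert back to dB:
L_total = 10·log₁₀(10^(53.9/10) + 10^(54.4/10) + 10^(60.4/10) + 10^(61.4/10)) = 10·log₁₀(2998000) = 64.77 dB SPL.

64.77 dB SPL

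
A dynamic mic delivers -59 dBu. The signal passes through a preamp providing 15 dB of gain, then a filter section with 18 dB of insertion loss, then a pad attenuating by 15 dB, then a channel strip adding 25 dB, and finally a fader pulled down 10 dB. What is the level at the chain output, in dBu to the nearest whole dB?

Gain stages sum in dB:
-59 + 15 − 18 − 15 + 25 − 10 = -62 dBu.

-62 dBu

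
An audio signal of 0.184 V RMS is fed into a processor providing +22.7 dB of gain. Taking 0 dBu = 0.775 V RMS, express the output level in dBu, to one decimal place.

Input level: 20·log₁₀(0.184/0.775) = -12.49 dBu.
Output: -12.49 + 22.7 = +10.2 dBu.

+10.2 dBu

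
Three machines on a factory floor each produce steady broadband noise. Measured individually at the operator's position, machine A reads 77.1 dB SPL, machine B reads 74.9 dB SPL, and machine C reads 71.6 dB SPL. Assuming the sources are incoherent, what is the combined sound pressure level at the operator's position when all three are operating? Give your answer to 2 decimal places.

Uncorrelated sources add in intensity (power), not in dB.
L_total = 10·log₁₀(10^(77.1/10) + 10^(74.9/10) + 10^(71.6/10)) = 10·log₁₀(96640000) = 79.85 dB SPL.

79.85 dB SPL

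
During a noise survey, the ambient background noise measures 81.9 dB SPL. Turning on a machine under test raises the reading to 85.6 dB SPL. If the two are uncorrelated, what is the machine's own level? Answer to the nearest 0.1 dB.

Subtract intensities: L_src = 10·log₁₀(10^(L_total/10) − 10^(L_bg/10)).
L_src = 10·log₁₀(10^(85.6/10) − 10^(81.9/10)) = 10·log₁₀(208200000) = 83.2 dB SPL.

83.2 dB SPL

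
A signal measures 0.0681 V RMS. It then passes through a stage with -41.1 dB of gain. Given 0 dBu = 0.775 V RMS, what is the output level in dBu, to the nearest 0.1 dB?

Input level: 20·log₁₀(0.0681/0.775) = -21.12 dBu.
Output: -21.12 − 41.1 = -62.2 dBu.

-62.2 dBu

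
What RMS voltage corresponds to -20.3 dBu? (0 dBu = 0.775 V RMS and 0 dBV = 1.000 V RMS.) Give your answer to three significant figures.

0.0749 V

V = 0.775 V × 10^(-20.3/20).
= 0.775 × 0.09661 = 0.0749 V.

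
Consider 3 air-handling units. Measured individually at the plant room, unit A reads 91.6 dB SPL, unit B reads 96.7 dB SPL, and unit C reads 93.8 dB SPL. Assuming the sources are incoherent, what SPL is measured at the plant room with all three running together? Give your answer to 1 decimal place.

99.3 dB SPL

Incoherent sources sum as intensities:
L_total = 10·log₁₀(10^(91.6/10) + 10^(96.7/10) + 10^(93.8/10)) = 10·log₁₀(8522000000) = 99.3 dB SPL.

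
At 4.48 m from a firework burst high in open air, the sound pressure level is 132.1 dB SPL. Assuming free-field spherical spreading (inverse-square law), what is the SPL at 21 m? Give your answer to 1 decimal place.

118.7 dB SPL

For a point source in a free field, ΔL = −20·log₁₀(d₂/d₁).
ΔL = −20·log₁₀(21/4.48) = -13.42 dB, so L₂ = 132.1 + (-13.42) = 118.7 dB SPL.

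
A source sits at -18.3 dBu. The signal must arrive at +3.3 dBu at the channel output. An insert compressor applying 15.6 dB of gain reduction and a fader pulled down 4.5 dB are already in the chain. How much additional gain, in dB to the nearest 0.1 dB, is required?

41.7 dB

The required make-up gain is the shortfall in the dB sum.
G = +3.3 − (-18.3) + 15.6 + 4.5 = 41.7 dB.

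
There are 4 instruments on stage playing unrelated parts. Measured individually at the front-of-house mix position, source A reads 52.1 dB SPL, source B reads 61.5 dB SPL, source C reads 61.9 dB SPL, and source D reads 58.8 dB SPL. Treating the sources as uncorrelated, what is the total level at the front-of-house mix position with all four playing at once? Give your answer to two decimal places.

65.89 dB SPL

Uncorrelated sources add in intensity (power), not in dB.
L_total = 10·log₁₀(10^(52.1/10) + 10^(61.5/10) + 10^(61.9/10) + 10^(58.8/10)) = 10·log₁₀(3882000) = 65.89 dB SPL.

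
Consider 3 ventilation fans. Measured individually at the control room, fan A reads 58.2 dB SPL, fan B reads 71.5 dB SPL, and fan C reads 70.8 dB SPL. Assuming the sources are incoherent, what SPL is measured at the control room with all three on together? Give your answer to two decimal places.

Uncorrelated sources add in intensity (power), not in dB.
L_total = 10·log₁₀(10^(58.2/10) + 10^(71.5/10) + 10^(70.8/10)) = 10·log₁₀(26810000) = 74.28 dB SPL.

74.28 dB SPL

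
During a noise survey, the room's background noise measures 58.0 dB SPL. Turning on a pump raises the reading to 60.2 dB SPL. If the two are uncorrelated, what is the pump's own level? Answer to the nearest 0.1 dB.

Background correction is a power subtraction:
L_src = 10·log₁₀(10^(60.2/10) − 10^(58.0/10)) = 10·log₁₀(416200) = 56.2 dB SPL.

56.2 dB SPL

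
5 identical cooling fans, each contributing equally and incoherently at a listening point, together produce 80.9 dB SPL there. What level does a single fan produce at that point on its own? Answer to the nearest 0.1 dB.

5 equal incoherent sources add 10·log₁₀(5) = 6.99 dB over one source.
L_one = 80.9 − 6.99 = 73.9 dB SPL.

73.9 dB SPL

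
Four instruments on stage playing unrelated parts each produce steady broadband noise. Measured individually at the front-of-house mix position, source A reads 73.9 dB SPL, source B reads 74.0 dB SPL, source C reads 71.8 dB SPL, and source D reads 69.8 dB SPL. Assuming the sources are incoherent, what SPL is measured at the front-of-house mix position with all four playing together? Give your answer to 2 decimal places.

78.71 dB SPL

Uncorrelated sources add in intensity (power), not in dB.
L_total = 10·log₁₀(10^(73.9/10) + 10^(74.0/10) + 10^(71.8/10) + 10^(69.8/10)) = 10·log₁₀(74350000) = 78.71 dB SPL.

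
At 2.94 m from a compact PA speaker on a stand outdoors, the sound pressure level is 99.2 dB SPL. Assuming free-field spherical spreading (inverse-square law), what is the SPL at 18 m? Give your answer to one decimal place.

Inverse-square spreading gives ΔL = −20·log₁₀(d₂/d₁).
ΔL = −20·log₁₀(18/2.94) = -15.74 dB, so L₂ = 99.2 + (-15.74) = 83.5 dB SPL.

83.5 dB SPL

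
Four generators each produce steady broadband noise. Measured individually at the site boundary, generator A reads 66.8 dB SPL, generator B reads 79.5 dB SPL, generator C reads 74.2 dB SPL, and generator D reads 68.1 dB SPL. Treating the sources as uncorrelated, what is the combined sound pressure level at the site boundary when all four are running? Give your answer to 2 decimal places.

81.03 dB SPL

Incoherent sources sum as intensities:
L_total = 10·log₁₀(10^(66.8/10) + 10^(79.5/10) + 10^(74.2/10) + 10^(68.1/10)) = 10·log₁₀(126700000) = 81.03 dB SPL.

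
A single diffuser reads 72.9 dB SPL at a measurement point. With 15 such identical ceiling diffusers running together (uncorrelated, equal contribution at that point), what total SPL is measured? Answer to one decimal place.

15 equal incoherent sources raise the level by 10·log₁₀(15) = 11.76 dB.
L_total = 72.9 + 11.76 = 84.7 dB SPL.

84.7 dB SPL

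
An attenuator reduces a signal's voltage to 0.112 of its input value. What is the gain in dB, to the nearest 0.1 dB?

-19.0 dB

Voltage ratio → dB uses the 20·log₁₀ form:
20·log₁₀(0.112) = -19.0 dB.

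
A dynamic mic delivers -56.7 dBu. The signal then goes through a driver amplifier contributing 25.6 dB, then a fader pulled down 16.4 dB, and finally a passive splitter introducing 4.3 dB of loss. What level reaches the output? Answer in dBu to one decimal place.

-51.8 dBu

Cascaded gains and losses add directly in dB.
-56.7 + 25.6 − 16.4 − 4.3 = -51.8 dBu.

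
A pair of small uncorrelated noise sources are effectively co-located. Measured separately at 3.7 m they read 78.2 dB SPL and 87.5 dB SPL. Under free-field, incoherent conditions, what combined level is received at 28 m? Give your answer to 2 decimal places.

70.40 dB SPL

Combined at 3.7 m: 10·log₁₀(10^(78.2/10)+10^(87.5/10)) = 87.982 dB SPL.
Then apply −20·log₁₀(28/3.7) = -17.579 dB → 70.40 dB SPL.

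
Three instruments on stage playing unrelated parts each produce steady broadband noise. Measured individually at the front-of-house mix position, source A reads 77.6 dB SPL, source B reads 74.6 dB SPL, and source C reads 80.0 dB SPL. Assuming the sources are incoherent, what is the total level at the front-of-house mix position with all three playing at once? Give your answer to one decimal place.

Uncorrelated sources add in intensity (power), not in dB.
L_total = 10·log₁₀(10^(77.6/10) + 10^(74.6/10) + 10^(80.0/10)) = 10·log₁₀(186400000) = 82.7 dB SPL.

82.7 dB SPL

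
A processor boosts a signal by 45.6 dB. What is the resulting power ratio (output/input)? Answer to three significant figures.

Power ratio = 10^(dB/10).
10^(45.6/10) = 10^(4.560) = 36300.

36300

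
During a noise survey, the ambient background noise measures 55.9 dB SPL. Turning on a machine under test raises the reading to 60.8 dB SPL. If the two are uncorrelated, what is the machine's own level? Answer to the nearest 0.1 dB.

59.1 dB SPL

Subtract intensities: L_src = 10·log₁₀(10^(L_total/10) − 10^(L_bg/10)).
L_src = 10·log₁₀(10^(60.8/10) − 10^(55.9/10)) = 10·log₁₀(813200) = 59.1 dB SPL.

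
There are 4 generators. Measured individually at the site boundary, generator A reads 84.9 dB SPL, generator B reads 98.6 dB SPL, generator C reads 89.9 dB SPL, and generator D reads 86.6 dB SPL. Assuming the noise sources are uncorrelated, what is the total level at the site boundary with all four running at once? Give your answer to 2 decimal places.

Add the sources as powers (linear), then convert back to dB:
L_total = 10·log₁₀(10^(84.9/10) + 10^(98.6/10) + 10^(89.9/10) + 10^(86.6/10)) = 10·log₁₀(8988000000) = 99.54 dB SPL.

99.54 dB SPL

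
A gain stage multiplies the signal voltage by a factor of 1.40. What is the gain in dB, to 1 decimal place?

For a voltage ratio, dB = 20·log₁₀(V₂/V₁).
20·log₁₀(1.40) = 2.9 dB.

2.9 dB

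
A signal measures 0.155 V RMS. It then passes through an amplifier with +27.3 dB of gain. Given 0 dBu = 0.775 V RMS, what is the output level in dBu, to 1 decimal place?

Input level: 20·log₁₀(0.155/0.775) = -13.98 dBu.
Output: -13.98 + 27.3 = +13.3 dBu.

+13.3 dBu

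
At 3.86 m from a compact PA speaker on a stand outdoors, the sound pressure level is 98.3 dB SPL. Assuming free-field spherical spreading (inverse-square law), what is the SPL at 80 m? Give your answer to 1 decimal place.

72.0 dB SPL

Inverse-square spreading gives ΔL = −20·log₁₀(d₂/d₁).
ΔL = −20·log₁₀(80/3.86) = -26.33 dB, so L₂ = 98.3 + (-26.33) = 72.0 dB SPL.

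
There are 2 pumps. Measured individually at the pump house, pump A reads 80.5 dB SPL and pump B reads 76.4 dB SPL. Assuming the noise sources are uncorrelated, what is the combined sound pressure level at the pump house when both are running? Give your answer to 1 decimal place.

81.9 dB SPL

Incoherent sources sum as intensities:
L_total = 10·log₁₀(10^(80.5/10) + 10^(76.4/10)) = 10·log₁₀(155900000) = 81.9 dB SPL.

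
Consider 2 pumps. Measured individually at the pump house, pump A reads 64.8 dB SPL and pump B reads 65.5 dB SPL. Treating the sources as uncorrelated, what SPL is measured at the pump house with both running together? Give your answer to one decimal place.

68.2 dB SPL

Add the sources as powers (linear), then convert back to dB:
L_total = 10·log₁₀(10^(64.8/10) + 10^(65.5/10)) = 10·log₁₀(6568000) = 68.2 dB SPL.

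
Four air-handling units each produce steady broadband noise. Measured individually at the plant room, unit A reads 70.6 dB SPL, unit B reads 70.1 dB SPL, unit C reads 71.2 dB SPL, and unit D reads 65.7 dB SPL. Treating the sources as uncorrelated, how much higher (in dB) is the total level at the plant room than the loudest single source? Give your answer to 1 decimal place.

4.7 dB

Add the sources as powers (linear), then convert back to dB:
L_total = 10·log₁₀(10^(70.6/10) + 10^(70.1/10) + 10^(71.2/10) + 10^(65.7/10)) = 75.87 dB SPL.
Excess over the loudest (71.2 dB): 75.87 − 71.2 = 4.7 dB.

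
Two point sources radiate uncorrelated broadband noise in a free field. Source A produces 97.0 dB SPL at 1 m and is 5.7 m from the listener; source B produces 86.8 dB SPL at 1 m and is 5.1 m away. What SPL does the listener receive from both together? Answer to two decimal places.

At the listener: L_A = 97.0 − 20·log₁₀(5.7) = 81.883 dB; L_B = 86.8 − 20·log₁₀(5.1) = 72.649 dB.
Combined: 10·log₁₀(10^(81.883/10)+10^(72.649/10)) = 82.37 dB SPL.

82.37 dB SPL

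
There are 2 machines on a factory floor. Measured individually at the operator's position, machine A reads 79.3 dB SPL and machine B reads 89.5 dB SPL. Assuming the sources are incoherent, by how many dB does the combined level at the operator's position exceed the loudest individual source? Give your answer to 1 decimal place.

0.4 dB

Incoherent sources sum as intensities:
L_total = 10·log₁₀(10^(79.3/10) + 10^(89.5/10)) = 89.90 dB SPL.
Excess over the loudest (89.5 dB): 89.90 − 89.5 = 0.4 dB.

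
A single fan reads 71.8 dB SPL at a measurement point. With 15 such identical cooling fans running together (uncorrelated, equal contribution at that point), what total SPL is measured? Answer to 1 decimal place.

83.6 dB SPL

15 equal incoherent sources raise the level by 10·log₁₀(15) = 11.76 dB.
L_total = 71.8 + 11.76 = 83.6 dB SPL.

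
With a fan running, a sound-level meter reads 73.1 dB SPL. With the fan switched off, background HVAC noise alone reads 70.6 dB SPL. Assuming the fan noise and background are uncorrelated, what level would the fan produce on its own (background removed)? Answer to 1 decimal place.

Background correction is a power subtraction:
L_src = 10·log₁₀(10^(73.1/10) − 10^(70.6/10)) = 10·log₁₀(8936000) = 69.5 dB SPL.

69.5 dB SPL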